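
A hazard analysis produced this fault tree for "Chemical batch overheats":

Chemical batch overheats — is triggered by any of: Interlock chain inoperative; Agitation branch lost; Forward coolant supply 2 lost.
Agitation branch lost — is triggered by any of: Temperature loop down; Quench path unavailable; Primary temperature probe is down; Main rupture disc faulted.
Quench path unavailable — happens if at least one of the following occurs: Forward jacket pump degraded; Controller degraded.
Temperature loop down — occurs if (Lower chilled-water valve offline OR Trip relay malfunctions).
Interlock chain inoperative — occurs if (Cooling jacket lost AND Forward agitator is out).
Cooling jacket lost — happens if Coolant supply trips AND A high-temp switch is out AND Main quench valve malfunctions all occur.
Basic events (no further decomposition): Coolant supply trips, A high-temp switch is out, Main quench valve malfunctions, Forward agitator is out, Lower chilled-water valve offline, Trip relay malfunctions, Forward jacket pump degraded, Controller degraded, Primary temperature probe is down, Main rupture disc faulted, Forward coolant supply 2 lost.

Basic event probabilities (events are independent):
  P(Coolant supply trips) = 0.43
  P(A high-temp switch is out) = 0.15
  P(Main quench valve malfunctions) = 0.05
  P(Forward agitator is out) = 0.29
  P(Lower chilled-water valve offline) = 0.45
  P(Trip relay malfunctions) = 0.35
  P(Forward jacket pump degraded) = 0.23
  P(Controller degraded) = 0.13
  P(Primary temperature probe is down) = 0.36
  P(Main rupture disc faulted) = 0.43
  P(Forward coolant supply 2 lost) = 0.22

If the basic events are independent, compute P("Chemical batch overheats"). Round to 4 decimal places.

0.9319

P(Cooling jacket lost) [AND] = 0.43 × 0.15 × 0.05 = 0.003225
P(Interlock chain inoperative) [AND] = 0.003225 × 0.29 = 0.000935
P(Temperature loop down) [OR] = 1 − (1−0.45) × (1−0.35) = 0.642500
P(Quench path unavailable) [OR] = 1 − (1−0.23) × (1−0.13) = 0.330100
P(Agitation branch lost) [OR] = 1 − (1−0.642500) × (1−0.330100) × (1−0.36) × (1−0.43) = 0.912634
P(Chemical batch overheats) [OR] = 1 − (1−0.000935) × (1−0.912634) × (1−0.22) = 0.931918
Rounded to 4 decimal places: P(Chemical batch overheats) ≈ 0.9319.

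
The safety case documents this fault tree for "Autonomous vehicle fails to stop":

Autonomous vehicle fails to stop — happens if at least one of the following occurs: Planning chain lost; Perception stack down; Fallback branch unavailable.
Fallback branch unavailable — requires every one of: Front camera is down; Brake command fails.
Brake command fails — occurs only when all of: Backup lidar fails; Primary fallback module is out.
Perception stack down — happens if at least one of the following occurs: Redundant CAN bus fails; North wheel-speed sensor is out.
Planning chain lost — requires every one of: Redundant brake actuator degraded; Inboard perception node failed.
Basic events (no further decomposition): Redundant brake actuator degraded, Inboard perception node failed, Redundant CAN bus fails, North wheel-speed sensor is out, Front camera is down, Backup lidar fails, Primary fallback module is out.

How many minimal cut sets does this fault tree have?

Planning chain lost [AND]: one cut set from each child combined → 1 × 1 = 1 cut set(s).
Perception stack down [OR]: union of children's cut sets → 2 cut set(s).
Brake command fails [AND]: one cut set from each child combined → 1 × 1 = 1 cut set(s).
Fallback branch unavailable [AND]: one cut set from each child combined → 1 × 1 = 1 cut set(s).
Autonomous vehicle fails to stop [OR]: union of children's cut sets → 4 cut set(s).
Minimal cut sets: {Inboard perception node failed, Redundant brake actuator degraded}; {Redundant CAN bus fails}; {North wheel-speed sensor is out}; {Backup lidar fails, Front camera is down, Primary fallback module is out}.

4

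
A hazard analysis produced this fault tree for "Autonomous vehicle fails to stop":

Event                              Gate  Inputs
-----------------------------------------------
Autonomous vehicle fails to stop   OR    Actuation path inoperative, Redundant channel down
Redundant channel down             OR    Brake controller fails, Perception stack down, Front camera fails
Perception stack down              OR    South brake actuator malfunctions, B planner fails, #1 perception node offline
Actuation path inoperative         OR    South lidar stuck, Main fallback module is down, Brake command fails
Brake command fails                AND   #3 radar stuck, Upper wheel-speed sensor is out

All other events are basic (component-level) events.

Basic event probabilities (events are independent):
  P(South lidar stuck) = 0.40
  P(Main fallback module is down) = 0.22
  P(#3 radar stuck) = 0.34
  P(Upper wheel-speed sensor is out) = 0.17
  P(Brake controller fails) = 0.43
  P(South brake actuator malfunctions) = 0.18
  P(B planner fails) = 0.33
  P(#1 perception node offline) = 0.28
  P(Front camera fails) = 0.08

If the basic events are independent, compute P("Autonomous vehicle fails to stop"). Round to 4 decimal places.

P(Brake command fails) [AND] = 0.34 × 0.17 = 0.057800
P(Actuation path inoperative) [OR] = 1 − (1−0.40) × (1−0.22) × (1−0.057800) = 0.559050
P(Perception stack down) [OR] = 1 − (1−0.18) × (1−0.33) × (1−0.28) = 0.604432
P(Redundant channel down) [OR] = 1 − (1−0.43) × (1−0.604432) × (1−0.08) = 0.792564
P(Autonomous vehicle fails to stop) [OR] = 1 − (1−0.559050) × (1−0.792564) = 0.908531
Rounded to 4 decimal places: P(Autonomous vehicle fails to stop) ≈ 0.9085.

0.9085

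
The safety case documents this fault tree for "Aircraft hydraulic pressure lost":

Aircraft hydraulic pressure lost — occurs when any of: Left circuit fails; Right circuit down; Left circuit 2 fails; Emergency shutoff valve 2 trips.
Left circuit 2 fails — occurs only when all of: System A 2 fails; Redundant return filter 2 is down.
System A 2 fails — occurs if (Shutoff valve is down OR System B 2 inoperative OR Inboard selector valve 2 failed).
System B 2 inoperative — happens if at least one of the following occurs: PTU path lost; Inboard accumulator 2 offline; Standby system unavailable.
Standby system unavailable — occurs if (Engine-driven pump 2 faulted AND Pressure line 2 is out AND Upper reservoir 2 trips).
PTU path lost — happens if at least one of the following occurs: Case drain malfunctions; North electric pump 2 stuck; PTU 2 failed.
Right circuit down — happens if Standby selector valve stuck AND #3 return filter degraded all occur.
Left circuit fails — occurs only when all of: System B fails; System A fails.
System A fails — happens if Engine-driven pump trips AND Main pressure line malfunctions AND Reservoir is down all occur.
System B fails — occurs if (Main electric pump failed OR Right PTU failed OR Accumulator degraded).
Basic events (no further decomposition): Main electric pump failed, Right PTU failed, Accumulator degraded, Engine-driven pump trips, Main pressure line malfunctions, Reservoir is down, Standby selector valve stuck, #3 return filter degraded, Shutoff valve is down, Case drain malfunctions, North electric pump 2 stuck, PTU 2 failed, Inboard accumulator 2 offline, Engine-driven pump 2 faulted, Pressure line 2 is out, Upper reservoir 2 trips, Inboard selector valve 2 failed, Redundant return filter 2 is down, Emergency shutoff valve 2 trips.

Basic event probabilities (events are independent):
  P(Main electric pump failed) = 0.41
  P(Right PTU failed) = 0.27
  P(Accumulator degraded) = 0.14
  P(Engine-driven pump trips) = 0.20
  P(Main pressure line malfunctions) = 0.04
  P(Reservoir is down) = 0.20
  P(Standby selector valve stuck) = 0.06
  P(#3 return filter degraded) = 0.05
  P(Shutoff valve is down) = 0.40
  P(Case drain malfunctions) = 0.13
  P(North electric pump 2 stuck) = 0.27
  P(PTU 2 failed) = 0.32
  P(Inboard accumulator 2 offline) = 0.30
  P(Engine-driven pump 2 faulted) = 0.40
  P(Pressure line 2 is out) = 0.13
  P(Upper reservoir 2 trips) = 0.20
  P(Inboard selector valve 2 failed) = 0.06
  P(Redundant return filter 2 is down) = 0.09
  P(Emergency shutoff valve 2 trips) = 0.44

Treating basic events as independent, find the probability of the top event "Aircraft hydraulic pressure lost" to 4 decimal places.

P(System B fails) [OR] = 1 − (1−0.41) × (1−0.27) × (1−0.14) = 0.629598
P(System A fails) [AND] = 0.20 × 0.04 × 0.20 = 0.001600
P(Left circuit fails) [AND] = 0.629598 × 0.001600 = 0.001007
P(Right circuit down) [AND] = 0.06 × 0.05 = 0.003000
P(PTU path lost) [OR] = 1 − (1−0.13) × (1−0.27) × (1−0.32) = 0.568132
P(Standby system unavailable) [AND] = 0.40 × 0.13 × 0.20 = 0.010400
P(System B 2 inoperative) [OR] = 1 − (1−0.568132) × (1−0.30) × (1−0.010400) = 0.700836
P(System A 2 fails) [OR] = 1 − (1−0.40) × (1−0.700836) × (1−0.06) = 0.831272
P(Left circuit 2 fails) [AND] = 0.831272 × 0.09 = 0.074814
P(Aircraft hydraulic pressure lost) [OR] = 1 − (1−0.001007) × (1−0.003000) × (1−0.074814) × (1−0.44) = 0.483970
Rounded to 4 decimal places: P(Aircraft hydraulic pressure lost) ≈ 0.4840.

0.4840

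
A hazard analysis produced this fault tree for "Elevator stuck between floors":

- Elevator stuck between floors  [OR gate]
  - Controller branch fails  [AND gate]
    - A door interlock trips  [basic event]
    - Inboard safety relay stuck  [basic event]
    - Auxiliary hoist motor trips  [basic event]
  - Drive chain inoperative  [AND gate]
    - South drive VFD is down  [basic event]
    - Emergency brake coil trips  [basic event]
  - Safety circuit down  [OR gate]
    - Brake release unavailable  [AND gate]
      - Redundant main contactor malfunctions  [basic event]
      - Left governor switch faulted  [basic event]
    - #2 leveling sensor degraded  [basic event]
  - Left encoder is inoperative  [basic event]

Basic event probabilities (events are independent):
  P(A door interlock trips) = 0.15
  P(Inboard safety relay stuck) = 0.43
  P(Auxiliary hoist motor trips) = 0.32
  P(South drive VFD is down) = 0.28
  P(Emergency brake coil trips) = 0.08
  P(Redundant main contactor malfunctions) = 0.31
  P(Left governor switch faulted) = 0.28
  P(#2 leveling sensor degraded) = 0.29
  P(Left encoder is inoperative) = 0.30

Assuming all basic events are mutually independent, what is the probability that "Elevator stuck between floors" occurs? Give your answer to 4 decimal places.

P(Controller branch fails) [AND] = 0.15 × 0.43 × 0.32 = 0.020640
P(Drive chain inoperative) [AND] = 0.28 × 0.08 = 0.022400
P(Brake release unavailable) [AND] = 0.31 × 0.28 = 0.086800
P(Safety circuit down) [OR] = 1 − (1−0.086800) × (1−0.29) = 0.351628
P(Elevator stuck between floors) [OR] = 1 − (1−0.020640) × (1−0.022400) × (1−0.351628) × (1−0.30) = 0.565464
Rounded to 4 decimal places: P(Elevator stuck between floors) ≈ 0.5655.

0.5655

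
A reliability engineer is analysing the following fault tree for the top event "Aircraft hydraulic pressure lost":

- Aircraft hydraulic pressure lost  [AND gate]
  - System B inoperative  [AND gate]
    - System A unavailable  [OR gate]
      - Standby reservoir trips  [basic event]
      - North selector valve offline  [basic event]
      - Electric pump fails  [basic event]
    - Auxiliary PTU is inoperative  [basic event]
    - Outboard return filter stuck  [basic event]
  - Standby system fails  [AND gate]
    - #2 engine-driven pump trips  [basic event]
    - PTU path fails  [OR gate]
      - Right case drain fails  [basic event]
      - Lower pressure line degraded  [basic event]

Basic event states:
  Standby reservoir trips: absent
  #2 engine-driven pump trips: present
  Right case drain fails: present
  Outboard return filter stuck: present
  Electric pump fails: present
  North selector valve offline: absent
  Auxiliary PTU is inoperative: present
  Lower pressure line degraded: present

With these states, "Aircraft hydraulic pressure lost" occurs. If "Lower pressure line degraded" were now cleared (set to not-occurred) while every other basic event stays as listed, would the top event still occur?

Yes

Counterfactual: set "Lower pressure line degraded" to not occurred.
System A unavailable [OR]: Standby reservoir trips=not, North selector valve offline=not, Electric pump fails=occurs → at least one input occurs → occurs.
System B inoperative [AND]: System A unavailable=occurs, Auxiliary PTU is inoperative=occurs, Outboard return filter stuck=occurs → all inputs occur → occurs.
PTU path fails [OR]: Right case drain fails=occurs, Lower pressure line degraded=not → at least one input occurs → occurs.
Standby system fails [AND]: #2 engine-driven pump trips=occurs, PTU path fails=occurs → all inputs occur → occurs.
Aircraft hydraulic pressure lost [AND]: System B inoperative=occurs, Standby system fails=occurs → all inputs occur → occurs.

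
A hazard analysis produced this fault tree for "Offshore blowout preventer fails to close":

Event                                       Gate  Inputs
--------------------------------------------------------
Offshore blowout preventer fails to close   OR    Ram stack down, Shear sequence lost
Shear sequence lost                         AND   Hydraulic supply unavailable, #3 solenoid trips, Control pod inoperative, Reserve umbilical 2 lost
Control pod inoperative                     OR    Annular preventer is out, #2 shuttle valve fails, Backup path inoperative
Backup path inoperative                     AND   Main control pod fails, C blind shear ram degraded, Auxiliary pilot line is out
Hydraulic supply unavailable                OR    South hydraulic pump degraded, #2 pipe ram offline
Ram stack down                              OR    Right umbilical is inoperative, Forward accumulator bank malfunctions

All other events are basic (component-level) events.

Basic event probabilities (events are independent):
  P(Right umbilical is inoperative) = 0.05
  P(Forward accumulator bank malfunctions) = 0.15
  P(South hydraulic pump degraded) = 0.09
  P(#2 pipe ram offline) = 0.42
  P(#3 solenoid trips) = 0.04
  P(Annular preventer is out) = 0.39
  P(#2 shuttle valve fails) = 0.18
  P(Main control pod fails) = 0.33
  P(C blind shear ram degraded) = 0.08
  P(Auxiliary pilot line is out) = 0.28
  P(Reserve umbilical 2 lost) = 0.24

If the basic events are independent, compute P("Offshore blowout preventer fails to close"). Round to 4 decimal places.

P(Ram stack down) [OR] = 1 − (1−0.05) × (1−0.15) = 0.192500
P(Hydraulic supply unavailable) [OR] = 1 − (1−0.09) × (1−0.42) = 0.472200
P(Backup path inoperative) [AND] = 0.33 × 0.08 × 0.28 = 0.007392
P(Control pod inoperative) [OR] = 1 − (1−0.39) × (1−0.18) × (1−0.007392) = 0.503497
P(Shear sequence lost) [AND] = 0.472200 × 0.04 × 0.503497 × 0.24 = 0.002282
P(Offshore blowout preventer fails to close) [OR] = 1 − (1−0.192500) × (1−0.002282) = 0.194343
Rounded to 4 decimal places: P(Offshore blowout preventer fails to close) ≈ 0.1943.

0.1943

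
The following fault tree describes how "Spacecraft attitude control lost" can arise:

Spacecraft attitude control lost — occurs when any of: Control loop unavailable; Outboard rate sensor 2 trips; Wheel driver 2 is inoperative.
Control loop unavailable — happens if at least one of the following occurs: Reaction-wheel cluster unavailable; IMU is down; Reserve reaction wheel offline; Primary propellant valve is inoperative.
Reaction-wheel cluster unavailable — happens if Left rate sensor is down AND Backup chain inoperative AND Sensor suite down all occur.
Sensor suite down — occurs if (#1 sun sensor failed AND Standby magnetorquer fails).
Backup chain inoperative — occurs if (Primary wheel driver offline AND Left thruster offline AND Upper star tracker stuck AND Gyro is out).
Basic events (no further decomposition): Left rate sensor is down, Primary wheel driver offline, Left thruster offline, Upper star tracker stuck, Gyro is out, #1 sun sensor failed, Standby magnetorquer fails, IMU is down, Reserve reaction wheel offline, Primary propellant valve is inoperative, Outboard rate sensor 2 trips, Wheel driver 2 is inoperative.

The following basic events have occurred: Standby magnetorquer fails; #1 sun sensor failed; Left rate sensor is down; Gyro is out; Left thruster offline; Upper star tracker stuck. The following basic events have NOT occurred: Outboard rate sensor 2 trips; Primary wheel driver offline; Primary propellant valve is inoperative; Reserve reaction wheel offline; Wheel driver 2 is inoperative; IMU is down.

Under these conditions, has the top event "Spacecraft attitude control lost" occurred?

No

Backup chain inoperative [AND]: Primary wheel driver offline=not, Left thruster offline=occurs, Upper star tracker stuck=occurs, Gyro is out=occurs → not all inputs occur → does not occur.
Sensor suite down [AND]: #1 sun sensor failed=occurs, Standby magnetorquer fails=occurs → all inputs occur → occurs.
Reaction-wheel cluster unavailable [AND]: Left rate sensor is down=occurs, Backup chain inoperative=not, Sensor suite down=occurs → not all inputs occur → does not occur.
Control loop unavailable [OR]: Reaction-wheel cluster unavailable=not, IMU is down=not, Reserve reaction wheel offline=not, Primary propellant valve is inoperative=not → no input occurs → does not occur.
Spacecraft attitude control lost [OR]: Control loop unavailable=not, Outboard rate sensor 2 trips=not, Wheel driver 2 is inoperative=not → no input occurs → does not occur.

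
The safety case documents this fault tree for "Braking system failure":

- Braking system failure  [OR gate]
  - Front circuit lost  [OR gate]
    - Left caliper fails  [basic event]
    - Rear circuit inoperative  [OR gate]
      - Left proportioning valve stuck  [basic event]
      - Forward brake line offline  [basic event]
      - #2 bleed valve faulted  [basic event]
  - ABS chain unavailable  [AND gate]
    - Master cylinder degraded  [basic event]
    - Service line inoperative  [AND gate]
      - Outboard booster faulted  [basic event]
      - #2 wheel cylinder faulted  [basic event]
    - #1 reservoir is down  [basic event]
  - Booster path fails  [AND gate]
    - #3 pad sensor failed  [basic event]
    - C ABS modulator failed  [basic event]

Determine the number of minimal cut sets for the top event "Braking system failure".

Rear circuit inoperative [OR]: union of children's cut sets → 3 cut set(s).
Front circuit lost [OR]: union of children's cut sets → 4 cut set(s).
Service line inoperative [AND]: one cut set from each child combined → 1 × 1 = 1 cut set(s).
ABS chain unavailable [AND]: one cut set from each child combined → 1 × 1 × 1 = 1 cut set(s).
Booster path fails [AND]: one cut set from each child combined → 1 × 1 = 1 cut set(s).
Braking system failure [OR]: union of children's cut sets → 6 cut set(s).
Minimal cut sets: {Left caliper fails}; {Left proportioning valve stuck}; {Forward brake line offline}; {#2 bleed valve faulted}; {#1 reservoir is down, #2 wheel cylinder faulted, Master cylinder degraded, Outboard booster faulted}; {#3 pad sensor failed, C ABS modulator failed}.

6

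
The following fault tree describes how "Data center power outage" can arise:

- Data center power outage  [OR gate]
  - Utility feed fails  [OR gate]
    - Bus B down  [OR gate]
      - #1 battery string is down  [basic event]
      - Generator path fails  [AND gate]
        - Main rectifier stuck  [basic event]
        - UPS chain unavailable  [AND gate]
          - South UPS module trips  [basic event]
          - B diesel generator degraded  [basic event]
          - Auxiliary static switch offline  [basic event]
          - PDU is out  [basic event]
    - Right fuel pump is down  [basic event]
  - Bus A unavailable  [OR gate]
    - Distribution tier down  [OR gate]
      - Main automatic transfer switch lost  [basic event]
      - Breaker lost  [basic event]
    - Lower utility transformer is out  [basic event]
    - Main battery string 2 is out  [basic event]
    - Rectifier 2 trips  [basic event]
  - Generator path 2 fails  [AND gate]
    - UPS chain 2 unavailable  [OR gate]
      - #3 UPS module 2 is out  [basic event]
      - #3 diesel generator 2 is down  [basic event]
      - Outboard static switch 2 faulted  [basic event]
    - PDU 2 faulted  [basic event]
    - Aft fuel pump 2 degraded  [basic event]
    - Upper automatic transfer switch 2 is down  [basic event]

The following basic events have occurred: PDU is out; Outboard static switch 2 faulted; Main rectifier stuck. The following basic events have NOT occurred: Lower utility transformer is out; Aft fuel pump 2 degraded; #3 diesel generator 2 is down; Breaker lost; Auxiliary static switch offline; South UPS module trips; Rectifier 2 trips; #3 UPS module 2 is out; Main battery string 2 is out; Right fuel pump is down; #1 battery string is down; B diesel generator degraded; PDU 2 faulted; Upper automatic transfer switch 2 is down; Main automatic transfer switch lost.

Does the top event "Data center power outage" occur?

UPS chain unavailable [AND]: South UPS module trips=not, B diesel generator degraded=not, Auxiliary static switch offline=not, PDU is out=occurs → not all inputs occur → does not occur.
Generator path fails [AND]: Main rectifier stuck=occurs, UPS chain unavailable=not → not all inputs occur → does not occur.
Bus B down [OR]: #1 battery string is down=not, Generator path fails=not → no input occurs → does not occur.
Utility feed fails [OR]: Bus B down=not, Right fuel pump is down=not → no input occurs → does not occur.
Distribution tier down [OR]: Main automatic transfer switch lost=not, Breaker lost=not → no input occurs → does not occur.
Bus A unavailable [OR]: Distribution tier down=not, Lower utility transformer is out=not, Main battery string 2 is out=not, Rectifier 2 trips=not → no input occurs → does not occur.
UPS chain 2 unavailable [OR]: #3 UPS module 2 is out=not, #3 diesel generator 2 is down=not, Outboard static switch 2 faulted=occurs → at least one input occurs → occurs.
Generator path 2 fails [AND]: UPS chain 2 unavailable=occurs, PDU 2 faulted=not, Aft fuel pump 2 degraded=not, Upper automatic transfer switch 2 is down=not → not all inputs occur → does not occur.
Data center power outage [OR]: Utility feed fails=not, Bus A unavailable=not, Generator path 2 fails=not → no input occurs → does not occur.

No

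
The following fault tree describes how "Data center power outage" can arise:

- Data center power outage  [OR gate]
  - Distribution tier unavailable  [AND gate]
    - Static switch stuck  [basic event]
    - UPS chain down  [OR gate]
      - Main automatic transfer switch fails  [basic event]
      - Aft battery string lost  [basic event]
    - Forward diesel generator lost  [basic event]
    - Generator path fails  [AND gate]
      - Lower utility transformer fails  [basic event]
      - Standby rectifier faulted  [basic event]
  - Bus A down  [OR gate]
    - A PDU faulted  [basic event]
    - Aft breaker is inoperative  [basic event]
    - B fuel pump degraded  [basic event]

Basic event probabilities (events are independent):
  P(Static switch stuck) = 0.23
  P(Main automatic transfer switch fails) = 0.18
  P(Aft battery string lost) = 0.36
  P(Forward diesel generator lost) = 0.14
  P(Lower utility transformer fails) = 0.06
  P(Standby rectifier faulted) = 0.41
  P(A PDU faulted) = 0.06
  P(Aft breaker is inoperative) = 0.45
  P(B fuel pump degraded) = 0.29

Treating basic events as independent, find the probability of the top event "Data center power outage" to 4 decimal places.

0.6331

P(UPS chain down) [OR] = 1 − (1−0.18) × (1−0.36) = 0.475200
P(Generator path fails) [AND] = 0.06 × 0.41 = 0.024600
P(Distribution tier unavailable) [AND] = 0.23 × 0.475200 × 0.14 × 0.024600 = 0.000376
P(Bus A down) [OR] = 1 − (1−0.06) × (1−0.45) × (1−0.29) = 0.632930
P(Data center power outage) [OR] = 1 − (1−0.000376) × (1−0.632930) = 0.633068
Rounded to 4 decimal places: P(Data center power outage) ≈ 0.6331.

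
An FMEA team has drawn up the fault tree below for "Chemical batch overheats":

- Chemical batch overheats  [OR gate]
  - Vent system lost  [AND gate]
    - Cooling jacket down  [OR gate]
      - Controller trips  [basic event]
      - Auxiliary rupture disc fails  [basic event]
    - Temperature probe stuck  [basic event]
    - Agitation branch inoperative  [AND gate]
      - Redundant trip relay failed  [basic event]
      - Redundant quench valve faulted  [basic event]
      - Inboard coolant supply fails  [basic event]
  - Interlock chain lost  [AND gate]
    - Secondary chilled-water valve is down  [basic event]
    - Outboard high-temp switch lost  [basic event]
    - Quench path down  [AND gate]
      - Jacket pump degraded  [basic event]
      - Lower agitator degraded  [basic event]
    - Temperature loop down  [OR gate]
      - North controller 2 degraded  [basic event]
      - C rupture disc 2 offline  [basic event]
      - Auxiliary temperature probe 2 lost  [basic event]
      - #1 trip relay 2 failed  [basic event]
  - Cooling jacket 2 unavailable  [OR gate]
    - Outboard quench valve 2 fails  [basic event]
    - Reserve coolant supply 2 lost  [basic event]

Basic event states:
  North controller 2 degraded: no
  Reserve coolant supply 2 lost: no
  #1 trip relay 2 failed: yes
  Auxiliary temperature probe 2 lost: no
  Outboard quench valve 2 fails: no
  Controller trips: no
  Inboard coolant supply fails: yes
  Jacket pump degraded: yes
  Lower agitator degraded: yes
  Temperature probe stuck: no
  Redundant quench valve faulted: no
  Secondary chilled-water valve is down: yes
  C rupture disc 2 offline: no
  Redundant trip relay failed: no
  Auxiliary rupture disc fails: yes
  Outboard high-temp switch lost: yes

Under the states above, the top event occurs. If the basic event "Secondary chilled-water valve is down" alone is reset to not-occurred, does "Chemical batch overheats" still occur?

Counterfactual: set "Secondary chilled-water valve is down" to not occurred.
Cooling jacket down [OR]: Controller trips=not, Auxiliary rupture disc fails=occurs → at least one input occurs → occurs.
Agitation branch inoperative [AND]: Redundant trip relay failed=not, Redundant quench valve faulted=not, Inboard coolant supply fails=occurs → not all inputs occur → does not occur.
Vent system lost [AND]: Cooling jacket down=occurs, Temperature probe stuck=not, Agitation branch inoperative=not → not all inputs occur → does not occur.
Quench path down [AND]: Jacket pump degraded=occurs, Lower agitator degraded=occurs → all inputs occur → occurs.
Temperature loop down [OR]: North controller 2 degraded=not, C rupture disc 2 offline=not, Auxiliary temperature probe 2 lost=not, #1 trip relay 2 failed=occurs → at least one input occurs → occurs.
Interlock chain lost [AND]: Secondary chilled-water valve is down=not, Outboard high-temp switch lost=occurs, Quench path down=occurs, Temperature loop down=occurs → not all inputs occur → does not occur.
Cooling jacket 2 unavailable [OR]: Outboard quench valve 2 fails=not, Reserve coolant supply 2 lost=not → no input occurs → does not occur.
Chemical batch overheats [OR]: Vent system lost=not, Interlock chain lost=not, Cooling jacket 2 unavailable=not → no input occurs → does not occur.

No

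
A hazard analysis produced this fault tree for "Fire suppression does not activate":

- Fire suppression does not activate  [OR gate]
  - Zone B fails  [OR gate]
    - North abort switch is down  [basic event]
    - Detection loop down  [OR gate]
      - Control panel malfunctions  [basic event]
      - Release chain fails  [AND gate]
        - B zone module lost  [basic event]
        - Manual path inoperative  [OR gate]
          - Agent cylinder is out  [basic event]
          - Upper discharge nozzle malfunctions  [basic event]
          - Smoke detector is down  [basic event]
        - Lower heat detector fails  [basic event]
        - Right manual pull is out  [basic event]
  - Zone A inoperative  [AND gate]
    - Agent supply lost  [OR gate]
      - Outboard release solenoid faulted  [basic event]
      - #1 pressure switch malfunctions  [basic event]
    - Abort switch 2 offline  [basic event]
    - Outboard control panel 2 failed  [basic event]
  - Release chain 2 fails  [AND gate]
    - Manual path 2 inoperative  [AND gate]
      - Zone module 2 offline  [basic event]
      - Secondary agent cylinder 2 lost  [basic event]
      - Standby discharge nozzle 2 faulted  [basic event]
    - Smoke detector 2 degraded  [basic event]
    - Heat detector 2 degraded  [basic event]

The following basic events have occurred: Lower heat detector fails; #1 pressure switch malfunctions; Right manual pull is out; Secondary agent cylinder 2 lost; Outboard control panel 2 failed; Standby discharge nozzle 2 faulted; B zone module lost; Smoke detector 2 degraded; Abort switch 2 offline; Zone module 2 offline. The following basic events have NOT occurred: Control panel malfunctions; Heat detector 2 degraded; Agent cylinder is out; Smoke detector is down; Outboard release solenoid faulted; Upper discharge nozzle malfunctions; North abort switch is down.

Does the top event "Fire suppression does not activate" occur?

Manual path inoperative [OR]: Agent cylinder is out=not, Upper discharge nozzle malfunctions=not, Smoke detector is down=not → no input occurs → does not occur.
Release chain fails [AND]: B zone module lost=occurs, Manual path inoperative=not, Lower heat detector fails=occurs, Right manual pull is out=occurs → not all inputs occur → does not occur.
Detection loop down [OR]: Control panel malfunctions=not, Release chain fails=not → no input occurs → does not occur.
Zone B fails [OR]: North abort switch is down=not, Detection loop down=not → no input occurs → does not occur.
Agent supply lost [OR]: Outboard release solenoid faulted=not, #1 pressure switch malfunctions=occurs → at least one input occurs → occurs.
Zone A inoperative [AND]: Agent supply lost=occurs, Abort switch 2 offline=occurs, Outboard control panel 2 failed=occurs → all inputs occur → occurs.
Manual path 2 inoperative [AND]: Zone module 2 offline=occurs, Secondary agent cylinder 2 lost=occurs, Standby discharge nozzle 2 faulted=occurs → all inputs occur → occurs.
Release chain 2 fails [AND]: Manual path 2 inoperative=occurs, Smoke detector 2 degraded=occurs, Heat detector 2 degraded=not → not all inputs occur → does not occur.
Fire suppression does not activate [OR]: Zone B fails=not, Zone A inoperative=occurs, Release chain 2 fails=not → at least one input occurs → occurs.

Yes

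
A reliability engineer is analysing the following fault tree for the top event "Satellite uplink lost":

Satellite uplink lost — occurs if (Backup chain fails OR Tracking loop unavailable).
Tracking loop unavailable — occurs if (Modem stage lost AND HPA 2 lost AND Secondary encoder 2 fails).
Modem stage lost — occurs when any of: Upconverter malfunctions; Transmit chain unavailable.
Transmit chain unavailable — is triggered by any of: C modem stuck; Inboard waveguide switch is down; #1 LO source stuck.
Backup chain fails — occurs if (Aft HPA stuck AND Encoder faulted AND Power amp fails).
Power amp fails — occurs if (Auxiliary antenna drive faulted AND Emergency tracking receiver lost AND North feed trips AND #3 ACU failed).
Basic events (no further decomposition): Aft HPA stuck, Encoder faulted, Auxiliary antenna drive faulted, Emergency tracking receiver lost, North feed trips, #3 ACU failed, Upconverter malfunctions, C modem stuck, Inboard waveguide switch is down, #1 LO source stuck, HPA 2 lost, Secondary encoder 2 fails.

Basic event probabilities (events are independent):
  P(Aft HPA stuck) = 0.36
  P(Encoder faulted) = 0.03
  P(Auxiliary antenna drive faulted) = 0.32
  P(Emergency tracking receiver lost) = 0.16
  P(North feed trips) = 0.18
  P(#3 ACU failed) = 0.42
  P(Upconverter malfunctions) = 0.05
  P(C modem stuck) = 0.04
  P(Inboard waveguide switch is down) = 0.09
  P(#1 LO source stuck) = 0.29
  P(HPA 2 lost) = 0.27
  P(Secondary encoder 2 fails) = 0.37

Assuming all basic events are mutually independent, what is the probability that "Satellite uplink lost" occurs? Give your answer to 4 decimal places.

0.0411

P(Power amp fails) [AND] = 0.32 × 0.16 × 0.18 × 0.42 = 0.003871
P(Backup chain fails) [AND] = 0.36 × 0.03 × 0.003871 = 0.000042
P(Transmit chain unavailable) [OR] = 1 − (1−0.04) × (1−0.09) × (1−0.29) = 0.379744
P(Modem stage lost) [OR] = 1 − (1−0.05) × (1−0.379744) = 0.410757
P(Tracking loop unavailable) [AND] = 0.410757 × 0.27 × 0.37 = 0.041035
P(Satellite uplink lost) [OR] = 1 − (1−0.000042) × (1−0.041035) = 0.041075
Rounded to 4 decimal places: P(Satellite uplink lost) ≈ 0.0411.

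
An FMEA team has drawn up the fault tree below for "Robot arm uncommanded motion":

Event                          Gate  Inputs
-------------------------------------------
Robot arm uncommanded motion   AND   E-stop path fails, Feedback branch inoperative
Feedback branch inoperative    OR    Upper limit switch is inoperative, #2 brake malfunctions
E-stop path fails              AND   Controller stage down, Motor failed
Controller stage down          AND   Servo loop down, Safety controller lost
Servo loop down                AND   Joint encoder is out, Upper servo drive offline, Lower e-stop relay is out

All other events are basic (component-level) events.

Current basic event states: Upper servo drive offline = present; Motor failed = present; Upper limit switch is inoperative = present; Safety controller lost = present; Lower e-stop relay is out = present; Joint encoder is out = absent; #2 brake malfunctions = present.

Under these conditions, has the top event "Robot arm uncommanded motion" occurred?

Servo loop down [AND]: Joint encoder is out=not, Upper servo drive offline=occurs, Lower e-stop relay is out=occurs → not all inputs occur → does not occur.
Controller stage down [AND]: Servo loop down=not, Safety controller lost=occurs → not all inputs occur → does not occur.
E-stop path fails [AND]: Controller stage down=not, Motor failed=occurs → not all inputs occur → does not occur.
Feedback branch inoperative [OR]: Upper limit switch is inoperative=occurs, #2 brake malfunctions=occurs → at least one input occurs → occurs.
Robot arm uncommanded motion [AND]: E-stop path fails=not, Feedback branch inoperative=occurs → not all inputs occur → does not occur.

No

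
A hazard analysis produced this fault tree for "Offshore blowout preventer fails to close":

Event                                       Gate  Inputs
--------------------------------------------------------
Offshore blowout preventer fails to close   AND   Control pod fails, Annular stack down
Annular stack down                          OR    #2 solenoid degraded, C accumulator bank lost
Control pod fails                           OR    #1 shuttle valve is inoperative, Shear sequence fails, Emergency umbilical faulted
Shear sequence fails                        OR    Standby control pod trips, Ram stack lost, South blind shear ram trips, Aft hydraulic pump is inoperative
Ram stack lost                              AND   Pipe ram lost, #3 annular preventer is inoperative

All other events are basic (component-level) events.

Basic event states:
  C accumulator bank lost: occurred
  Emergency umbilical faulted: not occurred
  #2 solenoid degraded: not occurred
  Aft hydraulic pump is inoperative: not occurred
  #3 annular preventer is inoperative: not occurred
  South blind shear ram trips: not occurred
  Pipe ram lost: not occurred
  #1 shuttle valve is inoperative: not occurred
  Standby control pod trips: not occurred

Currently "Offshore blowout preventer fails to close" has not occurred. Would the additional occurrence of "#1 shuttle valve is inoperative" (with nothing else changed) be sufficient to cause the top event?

Counterfactual: set "#1 shuttle valve is inoperative" to occurred.
Ram stack lost [AND]: Pipe ram lost=not, #3 annular preventer is inoperative=not → not all inputs occur → does not occur.
Shear sequence fails [OR]: Standby control pod trips=not, Ram stack lost=not, South blind shear ram trips=not, Aft hydraulic pump is inoperative=not → no input occurs → does not occur.
Control pod fails [OR]: #1 shuttle valve is inoperative=occurs, Shear sequence fails=not, Emergency umbilical faulted=not → at least one input occurs → occurs.
Annular stack down [OR]: #2 solenoid degraded=not, C accumulator bank lost=occurs → at least one input occurs → occurs.
Offshore blowout preventer fails to close [AND]: Control pod fails=occurs, Annular stack down=occurs → all inputs occur → occurs.

Yes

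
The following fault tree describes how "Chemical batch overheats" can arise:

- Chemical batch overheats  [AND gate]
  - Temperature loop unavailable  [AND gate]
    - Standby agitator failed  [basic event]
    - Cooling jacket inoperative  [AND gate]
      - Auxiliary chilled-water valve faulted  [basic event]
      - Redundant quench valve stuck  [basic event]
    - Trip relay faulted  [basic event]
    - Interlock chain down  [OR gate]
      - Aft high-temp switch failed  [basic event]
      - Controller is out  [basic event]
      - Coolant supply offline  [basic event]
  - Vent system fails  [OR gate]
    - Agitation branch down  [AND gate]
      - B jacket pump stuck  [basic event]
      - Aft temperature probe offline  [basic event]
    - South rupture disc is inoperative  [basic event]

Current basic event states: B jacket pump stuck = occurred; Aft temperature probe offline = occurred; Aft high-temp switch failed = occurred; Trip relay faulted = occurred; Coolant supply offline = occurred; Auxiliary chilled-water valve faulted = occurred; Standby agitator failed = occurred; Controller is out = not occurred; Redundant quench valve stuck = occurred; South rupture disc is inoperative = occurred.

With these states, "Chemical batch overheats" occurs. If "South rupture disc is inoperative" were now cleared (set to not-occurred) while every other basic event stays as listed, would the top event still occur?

Counterfactual: set "South rupture disc is inoperative" to not occurred.
Cooling jacket inoperative [AND]: Auxiliary chilled-water valve faulted=occurs, Redundant quench valve stuck=occurs → all inputs occur → occurs.
Interlock chain down [OR]: Aft high-temp switch failed=occurs, Controller is out=not, Coolant supply offline=occurs → at least one input occurs → occurs.
Temperature loop unavailable [AND]: Standby agitator failed=occurs, Cooling jacket inoperative=occurs, Trip relay faulted=occurs, Interlock chain down=occurs → all inputs occur → occurs.
Agitation branch down [AND]: B jacket pump stuck=occurs, Aft temperature probe offline=occurs → all inputs occur → occurs.
Vent system fails [OR]: Agitation branch down=occurs, South rupture disc is inoperative=not → at least one input occurs → occurs.
Chemical batch overheats [AND]: Temperature loop unavailable=occurs, Vent system fails=occurs → all inputs occur → occurs.

Yes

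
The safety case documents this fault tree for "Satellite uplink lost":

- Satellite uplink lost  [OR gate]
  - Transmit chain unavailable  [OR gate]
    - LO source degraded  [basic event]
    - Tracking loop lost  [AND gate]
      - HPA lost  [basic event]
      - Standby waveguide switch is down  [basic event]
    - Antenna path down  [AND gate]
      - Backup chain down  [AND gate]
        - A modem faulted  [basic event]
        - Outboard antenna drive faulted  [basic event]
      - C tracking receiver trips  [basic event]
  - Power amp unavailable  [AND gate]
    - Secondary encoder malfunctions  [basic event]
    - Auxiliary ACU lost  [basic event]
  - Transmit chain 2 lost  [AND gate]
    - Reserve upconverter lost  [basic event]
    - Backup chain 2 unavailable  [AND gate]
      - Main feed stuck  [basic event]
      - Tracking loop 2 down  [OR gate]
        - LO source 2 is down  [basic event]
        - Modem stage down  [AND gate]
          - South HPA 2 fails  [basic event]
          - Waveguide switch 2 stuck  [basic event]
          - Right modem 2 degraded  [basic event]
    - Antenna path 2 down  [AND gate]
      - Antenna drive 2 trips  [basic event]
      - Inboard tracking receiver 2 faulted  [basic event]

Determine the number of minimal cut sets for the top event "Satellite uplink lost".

6

Tracking loop lost [AND]: one cut set from each child combined → 1 × 1 = 1 cut set(s).
Backup chain down [AND]: one cut set from each child combined → 1 × 1 = 1 cut set(s).
Antenna path down [AND]: one cut set from each child combined → 1 × 1 = 1 cut set(s).
Transmit chain unavailable [OR]: union of children's cut sets → 3 cut set(s).
Power amp unavailable [AND]: one cut set from each child combined → 1 × 1 = 1 cut set(s).
Modem stage down [AND]: one cut set from each child combined → 1 × 1 × 1 = 1 cut set(s).
Tracking loop 2 down [OR]: union of children's cut sets → 2 cut set(s).
Backup chain 2 unavailable [AND]: one cut set from each child combined → 1 × 2 = 2 cut set(s).
Antenna path 2 down [AND]: one cut set from each child combined → 1 × 1 = 1 cut set(s).
Transmit chain 2 lost [AND]: one cut set from each child combined → 1 × 2 × 1 = 2 cut set(s).
Satellite uplink lost [OR]: union of children's cut sets → 6 cut set(s).
Minimal cut sets: {LO source degraded}; {HPA lost, Standby waveguide switch is down}; {A modem faulted, C tracking receiver trips, Outboard antenna drive faulted}; {Auxiliary ACU lost, Secondary encoder malfunctions}; {Antenna drive 2 trips, Inboard tracking receiver 2 faulted, LO source 2 is down, Main feed stuck, Reserve upconverter lost}; {Antenna drive 2 trips, Inboard tracking receiver 2 faulted, Main feed stuck, Reserve upconverter lost, Right modem 2 degraded, South HPA 2 fails, Waveguide switch 2 stuck}.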